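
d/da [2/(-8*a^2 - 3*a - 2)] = 2*(16*a + 3)/(8*a^2 + 3*a + 2)^2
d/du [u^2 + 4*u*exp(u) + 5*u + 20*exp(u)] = 4*u*exp(u) + 2*u + 24*exp(u) + 5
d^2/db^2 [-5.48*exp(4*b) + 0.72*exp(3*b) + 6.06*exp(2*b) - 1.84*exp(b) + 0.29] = (-87.68*exp(3*b) + 6.48*exp(2*b) + 24.24*exp(b) - 1.84)*exp(b)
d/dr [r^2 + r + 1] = 2*r + 1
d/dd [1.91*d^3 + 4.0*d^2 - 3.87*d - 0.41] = 5.73*d^2 + 8.0*d - 3.87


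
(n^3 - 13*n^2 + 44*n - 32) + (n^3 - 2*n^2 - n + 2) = 2*n^3 - 15*n^2 + 43*n - 30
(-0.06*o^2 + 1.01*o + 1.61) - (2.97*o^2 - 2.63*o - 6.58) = -3.03*o^2 + 3.64*o + 8.19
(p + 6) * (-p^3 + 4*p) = -p^4 - 6*p^3 + 4*p^2 + 24*p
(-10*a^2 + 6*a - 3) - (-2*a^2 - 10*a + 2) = -8*a^2 + 16*a - 5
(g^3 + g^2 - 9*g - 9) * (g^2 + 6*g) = g^5 + 7*g^4 - 3*g^3 - 63*g^2 - 54*g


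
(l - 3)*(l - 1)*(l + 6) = l^3 + 2*l^2 - 21*l + 18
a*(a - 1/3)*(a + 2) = a^3 + 5*a^2/3 - 2*a/3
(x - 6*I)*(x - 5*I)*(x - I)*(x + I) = x^4 - 11*I*x^3 - 29*x^2 - 11*I*x - 30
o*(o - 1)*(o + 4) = o^3 + 3*o^2 - 4*o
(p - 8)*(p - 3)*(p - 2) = p^3 - 13*p^2 + 46*p - 48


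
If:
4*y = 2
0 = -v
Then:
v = 0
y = 1/2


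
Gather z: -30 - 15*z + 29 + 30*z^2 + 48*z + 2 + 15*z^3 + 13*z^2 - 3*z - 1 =15*z^3 + 43*z^2 + 30*z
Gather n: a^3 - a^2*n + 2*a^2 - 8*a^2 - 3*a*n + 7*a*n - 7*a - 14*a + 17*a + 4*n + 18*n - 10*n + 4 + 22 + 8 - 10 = a^3 - 6*a^2 - 4*a + n*(-a^2 + 4*a + 12) + 24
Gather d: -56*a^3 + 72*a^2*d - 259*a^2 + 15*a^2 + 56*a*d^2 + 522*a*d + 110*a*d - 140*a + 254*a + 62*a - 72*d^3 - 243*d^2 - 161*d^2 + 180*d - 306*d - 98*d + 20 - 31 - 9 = -56*a^3 - 244*a^2 + 176*a - 72*d^3 + d^2*(56*a - 404) + d*(72*a^2 + 632*a - 224) - 20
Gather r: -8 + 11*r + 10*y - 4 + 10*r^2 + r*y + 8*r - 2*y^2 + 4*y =10*r^2 + r*(y + 19) - 2*y^2 + 14*y - 12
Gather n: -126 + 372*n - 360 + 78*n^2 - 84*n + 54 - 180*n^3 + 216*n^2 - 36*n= -180*n^3 + 294*n^2 + 252*n - 432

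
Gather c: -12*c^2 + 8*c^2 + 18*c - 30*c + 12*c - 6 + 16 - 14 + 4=-4*c^2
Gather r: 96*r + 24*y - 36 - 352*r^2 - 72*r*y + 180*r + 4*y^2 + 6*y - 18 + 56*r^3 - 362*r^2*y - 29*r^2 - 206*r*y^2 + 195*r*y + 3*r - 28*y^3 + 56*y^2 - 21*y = 56*r^3 + r^2*(-362*y - 381) + r*(-206*y^2 + 123*y + 279) - 28*y^3 + 60*y^2 + 9*y - 54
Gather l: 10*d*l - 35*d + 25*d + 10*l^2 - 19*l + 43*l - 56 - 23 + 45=-10*d + 10*l^2 + l*(10*d + 24) - 34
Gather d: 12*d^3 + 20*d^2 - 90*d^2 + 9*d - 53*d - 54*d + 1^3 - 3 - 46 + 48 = 12*d^3 - 70*d^2 - 98*d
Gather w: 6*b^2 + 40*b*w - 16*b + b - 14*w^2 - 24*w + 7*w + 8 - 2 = 6*b^2 - 15*b - 14*w^2 + w*(40*b - 17) + 6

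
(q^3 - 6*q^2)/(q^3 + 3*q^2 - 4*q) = q*(q - 6)/(q^2 + 3*q - 4)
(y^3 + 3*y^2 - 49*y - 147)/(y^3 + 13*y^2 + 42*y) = (y^2 - 4*y - 21)/(y*(y + 6))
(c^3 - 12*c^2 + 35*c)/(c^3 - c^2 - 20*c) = (c - 7)/(c + 4)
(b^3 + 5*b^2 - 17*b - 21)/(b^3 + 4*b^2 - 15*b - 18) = (b + 7)/(b + 6)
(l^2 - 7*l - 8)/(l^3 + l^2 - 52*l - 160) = (l + 1)/(l^2 + 9*l + 20)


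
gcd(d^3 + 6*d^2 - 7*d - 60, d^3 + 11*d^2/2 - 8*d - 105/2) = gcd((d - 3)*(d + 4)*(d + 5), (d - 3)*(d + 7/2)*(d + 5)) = d^2 + 2*d - 15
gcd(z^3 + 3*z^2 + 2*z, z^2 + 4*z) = z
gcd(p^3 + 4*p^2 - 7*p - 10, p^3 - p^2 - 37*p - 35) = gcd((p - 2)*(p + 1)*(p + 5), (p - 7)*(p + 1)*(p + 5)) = p^2 + 6*p + 5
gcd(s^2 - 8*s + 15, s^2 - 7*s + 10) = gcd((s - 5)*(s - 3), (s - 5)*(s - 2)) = s - 5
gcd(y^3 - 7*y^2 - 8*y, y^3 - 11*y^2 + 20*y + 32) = y^2 - 7*y - 8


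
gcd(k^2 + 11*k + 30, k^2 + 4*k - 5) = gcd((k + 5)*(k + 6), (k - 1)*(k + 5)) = k + 5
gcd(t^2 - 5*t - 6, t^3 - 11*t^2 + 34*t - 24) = t - 6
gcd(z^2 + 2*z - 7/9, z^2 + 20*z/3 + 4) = 1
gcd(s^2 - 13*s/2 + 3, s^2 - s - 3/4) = 1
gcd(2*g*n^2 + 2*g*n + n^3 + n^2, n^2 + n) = n^2 + n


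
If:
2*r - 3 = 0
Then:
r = 3/2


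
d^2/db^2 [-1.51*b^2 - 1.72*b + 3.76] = -3.02000000000000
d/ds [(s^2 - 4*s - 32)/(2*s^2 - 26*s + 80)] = -9/(2*s^2 - 20*s + 50)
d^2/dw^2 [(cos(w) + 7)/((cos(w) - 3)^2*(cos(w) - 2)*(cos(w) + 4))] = (886*(1 - cos(w)^2)^2 + 148*sin(w)^6 - 9*cos(w)^7 + 26*cos(w)^6 - 37*cos(w)^5 + 1816*cos(w)^3 - 3770*cos(w)^2 - 5132*cos(w) + 5566)/((cos(w) - 3)^4*(cos(w) - 2)^3*(cos(w) + 4)^3)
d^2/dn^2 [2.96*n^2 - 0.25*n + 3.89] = 5.92000000000000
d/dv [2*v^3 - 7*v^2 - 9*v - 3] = 6*v^2 - 14*v - 9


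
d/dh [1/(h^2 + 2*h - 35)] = 2*(-h - 1)/(h^2 + 2*h - 35)^2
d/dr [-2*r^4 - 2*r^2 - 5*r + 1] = -8*r^3 - 4*r - 5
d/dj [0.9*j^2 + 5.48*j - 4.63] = 1.8*j + 5.48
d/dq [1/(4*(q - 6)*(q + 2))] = (2 - q)/(2*(q^4 - 8*q^3 - 8*q^2 + 96*q + 144))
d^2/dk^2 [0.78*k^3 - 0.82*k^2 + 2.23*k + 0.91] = 4.68*k - 1.64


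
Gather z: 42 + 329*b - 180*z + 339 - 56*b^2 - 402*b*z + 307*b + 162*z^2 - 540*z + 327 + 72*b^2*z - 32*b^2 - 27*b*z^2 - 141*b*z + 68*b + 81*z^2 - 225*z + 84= -88*b^2 + 704*b + z^2*(243 - 27*b) + z*(72*b^2 - 543*b - 945) + 792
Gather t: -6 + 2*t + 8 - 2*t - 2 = 0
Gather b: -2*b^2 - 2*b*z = -2*b^2 - 2*b*z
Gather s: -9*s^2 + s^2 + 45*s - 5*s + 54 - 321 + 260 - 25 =-8*s^2 + 40*s - 32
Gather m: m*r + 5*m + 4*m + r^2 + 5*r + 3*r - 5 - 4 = m*(r + 9) + r^2 + 8*r - 9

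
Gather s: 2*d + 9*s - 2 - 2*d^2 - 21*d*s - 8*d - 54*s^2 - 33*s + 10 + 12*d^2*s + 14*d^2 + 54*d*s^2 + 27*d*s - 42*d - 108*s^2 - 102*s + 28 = 12*d^2 - 48*d + s^2*(54*d - 162) + s*(12*d^2 + 6*d - 126) + 36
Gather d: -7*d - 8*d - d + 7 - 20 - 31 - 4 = -16*d - 48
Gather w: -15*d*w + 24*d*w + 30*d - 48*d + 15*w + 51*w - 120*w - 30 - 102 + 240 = -18*d + w*(9*d - 54) + 108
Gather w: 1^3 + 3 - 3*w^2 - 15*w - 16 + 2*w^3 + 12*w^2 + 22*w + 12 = 2*w^3 + 9*w^2 + 7*w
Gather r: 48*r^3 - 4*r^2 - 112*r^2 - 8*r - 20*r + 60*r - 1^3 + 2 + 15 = 48*r^3 - 116*r^2 + 32*r + 16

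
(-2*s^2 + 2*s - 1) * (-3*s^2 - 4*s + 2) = 6*s^4 + 2*s^3 - 9*s^2 + 8*s - 2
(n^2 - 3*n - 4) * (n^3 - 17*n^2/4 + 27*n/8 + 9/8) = n^5 - 29*n^4/4 + 97*n^3/8 + 8*n^2 - 135*n/8 - 9/2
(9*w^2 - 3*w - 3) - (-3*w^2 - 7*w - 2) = 12*w^2 + 4*w - 1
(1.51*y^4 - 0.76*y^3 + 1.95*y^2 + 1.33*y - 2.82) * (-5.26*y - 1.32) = -7.9426*y^5 + 2.0044*y^4 - 9.2538*y^3 - 9.5698*y^2 + 13.0776*y + 3.7224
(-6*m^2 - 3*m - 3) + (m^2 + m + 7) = -5*m^2 - 2*m + 4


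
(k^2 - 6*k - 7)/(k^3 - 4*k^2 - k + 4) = (k - 7)/(k^2 - 5*k + 4)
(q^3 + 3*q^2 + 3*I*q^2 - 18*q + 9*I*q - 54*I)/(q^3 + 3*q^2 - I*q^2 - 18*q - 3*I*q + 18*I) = (q + 3*I)/(q - I)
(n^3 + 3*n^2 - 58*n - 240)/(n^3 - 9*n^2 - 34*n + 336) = (n + 5)/(n - 7)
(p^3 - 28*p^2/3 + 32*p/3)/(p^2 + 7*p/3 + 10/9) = 3*p*(3*p^2 - 28*p + 32)/(9*p^2 + 21*p + 10)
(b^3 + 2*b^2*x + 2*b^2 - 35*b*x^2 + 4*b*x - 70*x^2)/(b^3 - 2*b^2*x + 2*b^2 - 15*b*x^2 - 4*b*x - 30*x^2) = (b + 7*x)/(b + 3*x)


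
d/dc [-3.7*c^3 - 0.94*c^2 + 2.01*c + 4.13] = -11.1*c^2 - 1.88*c + 2.01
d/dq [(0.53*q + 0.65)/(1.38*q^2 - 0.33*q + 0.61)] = (-0.7314*q^2 - 1.794*q + 0.5378)/(1.9044*q^4 - 0.9108*q^3 + 1.7925*q^2 - 0.4026*q + 0.3721)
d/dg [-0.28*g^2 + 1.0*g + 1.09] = 1.0 - 0.56*g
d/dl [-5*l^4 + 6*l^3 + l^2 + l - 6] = -20*l^3 + 18*l^2 + 2*l + 1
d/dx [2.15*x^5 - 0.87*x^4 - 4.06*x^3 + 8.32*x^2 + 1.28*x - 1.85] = 10.75*x^4 - 3.48*x^3 - 12.18*x^2 + 16.64*x + 1.28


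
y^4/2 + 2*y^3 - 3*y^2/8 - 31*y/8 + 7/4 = (y/2 + 1)*(y - 1)*(y - 1/2)*(y + 7/2)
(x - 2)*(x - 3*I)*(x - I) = x^3 - 2*x^2 - 4*I*x^2 - 3*x + 8*I*x + 6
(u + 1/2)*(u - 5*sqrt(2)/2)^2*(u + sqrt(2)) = u^4 - 4*sqrt(2)*u^3 + u^3/2 - 2*sqrt(2)*u^2 + 5*u^2/2 + 5*u/4 + 25*sqrt(2)*u/2 + 25*sqrt(2)/4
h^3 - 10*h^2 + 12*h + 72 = (h - 6)^2*(h + 2)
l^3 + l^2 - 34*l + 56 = (l - 4)*(l - 2)*(l + 7)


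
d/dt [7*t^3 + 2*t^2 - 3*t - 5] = 21*t^2 + 4*t - 3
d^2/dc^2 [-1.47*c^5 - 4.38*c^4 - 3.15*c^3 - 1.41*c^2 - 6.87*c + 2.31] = -29.4*c^3 - 52.56*c^2 - 18.9*c - 2.82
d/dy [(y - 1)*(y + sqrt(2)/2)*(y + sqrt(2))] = 3*y^2 - 2*y + 3*sqrt(2)*y - 3*sqrt(2)/2 + 1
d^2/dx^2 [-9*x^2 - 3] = -18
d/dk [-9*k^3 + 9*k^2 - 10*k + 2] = -27*k^2 + 18*k - 10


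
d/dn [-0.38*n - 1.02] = -0.380000000000000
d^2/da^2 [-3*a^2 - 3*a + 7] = -6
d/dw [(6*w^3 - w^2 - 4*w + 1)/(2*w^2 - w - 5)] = 3*(4*w^4 - 4*w^3 - 27*w^2 + 2*w + 7)/(4*w^4 - 4*w^3 - 19*w^2 + 10*w + 25)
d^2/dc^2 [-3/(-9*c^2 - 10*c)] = 6*(-9*c*(9*c + 10) + 4*(9*c + 5)^2)/(c^3*(9*c + 10)^3)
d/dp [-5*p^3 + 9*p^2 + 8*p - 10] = -15*p^2 + 18*p + 8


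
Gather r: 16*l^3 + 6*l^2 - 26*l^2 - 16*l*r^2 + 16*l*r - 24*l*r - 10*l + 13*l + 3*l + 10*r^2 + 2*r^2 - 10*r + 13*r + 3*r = 16*l^3 - 20*l^2 + 6*l + r^2*(12 - 16*l) + r*(6 - 8*l)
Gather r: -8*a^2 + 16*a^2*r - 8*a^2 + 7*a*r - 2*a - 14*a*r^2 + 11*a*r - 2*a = -16*a^2 - 14*a*r^2 - 4*a + r*(16*a^2 + 18*a)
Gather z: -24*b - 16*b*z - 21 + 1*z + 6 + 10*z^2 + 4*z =-24*b + 10*z^2 + z*(5 - 16*b) - 15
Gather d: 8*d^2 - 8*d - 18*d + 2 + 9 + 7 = 8*d^2 - 26*d + 18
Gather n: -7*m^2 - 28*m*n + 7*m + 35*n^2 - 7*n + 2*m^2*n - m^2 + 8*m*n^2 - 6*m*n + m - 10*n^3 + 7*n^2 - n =-8*m^2 + 8*m - 10*n^3 + n^2*(8*m + 42) + n*(2*m^2 - 34*m - 8)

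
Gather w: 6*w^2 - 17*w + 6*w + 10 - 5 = 6*w^2 - 11*w + 5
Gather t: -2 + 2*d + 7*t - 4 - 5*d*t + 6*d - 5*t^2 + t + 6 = 8*d - 5*t^2 + t*(8 - 5*d)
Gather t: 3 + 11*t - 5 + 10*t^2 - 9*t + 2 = 10*t^2 + 2*t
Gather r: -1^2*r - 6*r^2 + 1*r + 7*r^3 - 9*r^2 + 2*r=7*r^3 - 15*r^2 + 2*r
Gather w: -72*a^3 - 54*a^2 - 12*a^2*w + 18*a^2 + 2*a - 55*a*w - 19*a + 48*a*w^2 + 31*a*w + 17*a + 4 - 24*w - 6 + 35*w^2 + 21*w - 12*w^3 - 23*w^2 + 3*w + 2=-72*a^3 - 36*a^2 - 12*w^3 + w^2*(48*a + 12) + w*(-12*a^2 - 24*a)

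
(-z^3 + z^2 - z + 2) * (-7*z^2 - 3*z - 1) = 7*z^5 - 4*z^4 + 5*z^3 - 12*z^2 - 5*z - 2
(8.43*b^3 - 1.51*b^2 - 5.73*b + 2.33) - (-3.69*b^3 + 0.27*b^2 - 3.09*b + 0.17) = 12.12*b^3 - 1.78*b^2 - 2.64*b + 2.16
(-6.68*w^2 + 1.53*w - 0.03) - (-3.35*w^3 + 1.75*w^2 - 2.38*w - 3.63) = 3.35*w^3 - 8.43*w^2 + 3.91*w + 3.6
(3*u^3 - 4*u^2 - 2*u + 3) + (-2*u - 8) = 3*u^3 - 4*u^2 - 4*u - 5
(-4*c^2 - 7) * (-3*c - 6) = 12*c^3 + 24*c^2 + 21*c + 42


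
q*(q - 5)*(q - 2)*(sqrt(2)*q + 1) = sqrt(2)*q^4 - 7*sqrt(2)*q^3 + q^3 - 7*q^2 + 10*sqrt(2)*q^2 + 10*q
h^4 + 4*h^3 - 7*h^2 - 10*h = h*(h - 2)*(h + 1)*(h + 5)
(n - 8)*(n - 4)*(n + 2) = n^3 - 10*n^2 + 8*n + 64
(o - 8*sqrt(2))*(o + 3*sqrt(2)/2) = o^2 - 13*sqrt(2)*o/2 - 24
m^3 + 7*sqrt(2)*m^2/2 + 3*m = m*(m + sqrt(2)/2)*(m + 3*sqrt(2))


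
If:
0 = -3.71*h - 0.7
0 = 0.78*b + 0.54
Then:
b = -0.69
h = -0.19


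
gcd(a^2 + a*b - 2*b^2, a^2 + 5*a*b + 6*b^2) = a + 2*b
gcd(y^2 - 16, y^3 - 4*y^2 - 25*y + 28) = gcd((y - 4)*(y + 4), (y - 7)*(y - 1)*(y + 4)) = y + 4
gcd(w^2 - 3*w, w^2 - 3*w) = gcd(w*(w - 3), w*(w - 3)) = w^2 - 3*w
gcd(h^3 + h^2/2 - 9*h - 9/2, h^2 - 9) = h^2 - 9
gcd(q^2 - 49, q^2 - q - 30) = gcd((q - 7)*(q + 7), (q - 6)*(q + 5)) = 1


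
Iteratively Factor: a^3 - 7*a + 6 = (a - 1)*(a^2 + a - 6) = (a - 2)*(a - 1)*(a + 3)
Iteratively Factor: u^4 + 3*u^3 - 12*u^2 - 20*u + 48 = (u - 2)*(u^3 + 5*u^2 - 2*u - 24) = (u - 2)^2*(u^2 + 7*u + 12) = (u - 2)^2*(u + 4)*(u + 3)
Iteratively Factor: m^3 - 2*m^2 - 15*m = (m - 5)*(m^2 + 3*m) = (m - 5)*(m + 3)*(m)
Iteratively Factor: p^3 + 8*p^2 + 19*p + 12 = (p + 1)*(p^2 + 7*p + 12) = (p + 1)*(p + 3)*(p + 4)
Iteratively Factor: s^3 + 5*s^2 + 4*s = (s + 1)*(s^2 + 4*s) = s*(s + 1)*(s + 4)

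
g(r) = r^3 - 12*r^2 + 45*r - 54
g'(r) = 3*r^2 - 24*r + 45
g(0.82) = -24.62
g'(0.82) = 27.34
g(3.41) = -0.44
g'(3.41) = -1.96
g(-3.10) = -338.61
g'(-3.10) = 148.23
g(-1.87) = -186.65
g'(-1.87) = 100.37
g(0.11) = -49.19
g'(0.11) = 42.40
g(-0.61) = -86.14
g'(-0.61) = 60.76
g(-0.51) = -80.20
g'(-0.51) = 58.02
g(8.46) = 73.34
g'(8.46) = 56.67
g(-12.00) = -4050.00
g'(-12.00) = 765.00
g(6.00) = 0.00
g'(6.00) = 9.00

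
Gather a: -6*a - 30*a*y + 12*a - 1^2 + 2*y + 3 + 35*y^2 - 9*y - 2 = a*(6 - 30*y) + 35*y^2 - 7*y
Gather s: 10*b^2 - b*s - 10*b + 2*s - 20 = 10*b^2 - 10*b + s*(2 - b) - 20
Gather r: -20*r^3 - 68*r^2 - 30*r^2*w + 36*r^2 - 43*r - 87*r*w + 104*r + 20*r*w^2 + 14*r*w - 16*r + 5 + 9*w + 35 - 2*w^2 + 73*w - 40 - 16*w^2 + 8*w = -20*r^3 + r^2*(-30*w - 32) + r*(20*w^2 - 73*w + 45) - 18*w^2 + 90*w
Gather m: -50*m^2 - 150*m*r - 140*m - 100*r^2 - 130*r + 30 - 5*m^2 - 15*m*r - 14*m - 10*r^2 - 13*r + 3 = -55*m^2 + m*(-165*r - 154) - 110*r^2 - 143*r + 33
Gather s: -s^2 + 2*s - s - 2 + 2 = -s^2 + s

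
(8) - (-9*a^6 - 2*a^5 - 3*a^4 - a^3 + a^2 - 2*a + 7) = 9*a^6 + 2*a^5 + 3*a^4 + a^3 - a^2 + 2*a + 1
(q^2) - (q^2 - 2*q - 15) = 2*q + 15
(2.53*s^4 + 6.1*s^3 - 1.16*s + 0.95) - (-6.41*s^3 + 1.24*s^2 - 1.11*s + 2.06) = 2.53*s^4 + 12.51*s^3 - 1.24*s^2 - 0.0499999999999998*s - 1.11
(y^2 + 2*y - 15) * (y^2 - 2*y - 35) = y^4 - 54*y^2 - 40*y + 525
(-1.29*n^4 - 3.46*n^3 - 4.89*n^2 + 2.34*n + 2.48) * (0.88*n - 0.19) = -1.1352*n^5 - 2.7997*n^4 - 3.6458*n^3 + 2.9883*n^2 + 1.7378*n - 0.4712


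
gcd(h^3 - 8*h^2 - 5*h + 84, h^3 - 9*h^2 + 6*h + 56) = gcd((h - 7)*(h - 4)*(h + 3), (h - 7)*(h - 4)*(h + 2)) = h^2 - 11*h + 28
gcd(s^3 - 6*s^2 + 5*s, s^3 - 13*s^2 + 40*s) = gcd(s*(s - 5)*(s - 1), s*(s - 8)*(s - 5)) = s^2 - 5*s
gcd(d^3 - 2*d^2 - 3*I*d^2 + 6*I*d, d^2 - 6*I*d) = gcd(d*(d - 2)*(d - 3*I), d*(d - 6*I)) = d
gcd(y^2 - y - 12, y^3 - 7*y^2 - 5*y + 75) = y + 3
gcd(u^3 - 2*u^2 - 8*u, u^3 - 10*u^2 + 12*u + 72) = u + 2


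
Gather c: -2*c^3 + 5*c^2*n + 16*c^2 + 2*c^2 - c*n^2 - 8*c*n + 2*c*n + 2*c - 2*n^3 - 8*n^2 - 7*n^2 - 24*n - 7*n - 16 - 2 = -2*c^3 + c^2*(5*n + 18) + c*(-n^2 - 6*n + 2) - 2*n^3 - 15*n^2 - 31*n - 18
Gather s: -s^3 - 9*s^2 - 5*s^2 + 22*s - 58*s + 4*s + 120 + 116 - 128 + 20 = -s^3 - 14*s^2 - 32*s + 128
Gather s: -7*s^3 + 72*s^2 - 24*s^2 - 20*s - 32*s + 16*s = -7*s^3 + 48*s^2 - 36*s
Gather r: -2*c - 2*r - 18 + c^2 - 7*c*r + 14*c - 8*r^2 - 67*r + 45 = c^2 + 12*c - 8*r^2 + r*(-7*c - 69) + 27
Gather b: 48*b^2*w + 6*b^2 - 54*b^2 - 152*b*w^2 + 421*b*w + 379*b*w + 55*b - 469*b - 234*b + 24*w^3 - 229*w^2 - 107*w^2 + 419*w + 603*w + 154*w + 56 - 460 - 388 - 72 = b^2*(48*w - 48) + b*(-152*w^2 + 800*w - 648) + 24*w^3 - 336*w^2 + 1176*w - 864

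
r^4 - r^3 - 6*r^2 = r^2*(r - 3)*(r + 2)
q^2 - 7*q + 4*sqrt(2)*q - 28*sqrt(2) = (q - 7)*(q + 4*sqrt(2))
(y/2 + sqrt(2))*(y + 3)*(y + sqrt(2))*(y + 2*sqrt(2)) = y^4/2 + 3*y^3/2 + 5*sqrt(2)*y^3/2 + 8*y^2 + 15*sqrt(2)*y^2/2 + 4*sqrt(2)*y + 24*y + 12*sqrt(2)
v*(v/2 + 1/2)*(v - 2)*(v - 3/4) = v^4/2 - 7*v^3/8 - 5*v^2/8 + 3*v/4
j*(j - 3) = j^2 - 3*j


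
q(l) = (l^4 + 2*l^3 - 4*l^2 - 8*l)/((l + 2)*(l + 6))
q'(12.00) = 18.59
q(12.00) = 93.33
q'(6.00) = 7.33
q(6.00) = 16.00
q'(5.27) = 6.05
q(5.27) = 11.12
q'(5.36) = 6.21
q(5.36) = 11.67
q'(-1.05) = -0.26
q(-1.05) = 0.61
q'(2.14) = 1.18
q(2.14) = 0.15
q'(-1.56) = 0.62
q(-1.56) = 0.55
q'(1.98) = 0.98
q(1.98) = -0.02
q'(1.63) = 0.56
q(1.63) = -0.29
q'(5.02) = 5.62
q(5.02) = 9.66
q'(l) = (4*l^3 + 6*l^2 - 8*l - 8)/((l + 2)*(l + 6)) - (l^4 + 2*l^3 - 4*l^2 - 8*l)/((l + 2)*(l + 6)^2) - (l^4 + 2*l^3 - 4*l^2 - 8*l)/((l + 2)^2*(l + 6))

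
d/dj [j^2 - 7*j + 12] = 2*j - 7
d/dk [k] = 1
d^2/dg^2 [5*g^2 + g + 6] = 10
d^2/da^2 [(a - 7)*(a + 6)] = 2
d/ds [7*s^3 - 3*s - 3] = 21*s^2 - 3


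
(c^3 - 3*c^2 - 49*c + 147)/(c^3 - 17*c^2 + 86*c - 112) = (c^2 + 4*c - 21)/(c^2 - 10*c + 16)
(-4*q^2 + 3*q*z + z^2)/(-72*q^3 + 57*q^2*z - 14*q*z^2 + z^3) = (4*q^2 - 3*q*z - z^2)/(72*q^3 - 57*q^2*z + 14*q*z^2 - z^3)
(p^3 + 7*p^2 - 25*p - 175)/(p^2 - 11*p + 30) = (p^2 + 12*p + 35)/(p - 6)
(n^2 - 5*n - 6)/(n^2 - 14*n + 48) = (n + 1)/(n - 8)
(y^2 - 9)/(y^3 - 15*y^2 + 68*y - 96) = (y + 3)/(y^2 - 12*y + 32)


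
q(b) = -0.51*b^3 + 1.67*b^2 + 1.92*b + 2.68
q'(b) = -1.53*b^2 + 3.34*b + 1.92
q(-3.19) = 30.10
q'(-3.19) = -24.30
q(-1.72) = 6.91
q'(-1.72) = -8.35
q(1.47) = 7.49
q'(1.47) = 3.52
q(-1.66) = 6.43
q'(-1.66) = -7.84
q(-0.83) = 2.53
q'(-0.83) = -1.91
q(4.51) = -1.48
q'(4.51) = -14.14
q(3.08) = 9.53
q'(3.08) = -2.31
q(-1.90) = 8.56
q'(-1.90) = -9.95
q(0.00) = 2.68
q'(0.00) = 1.92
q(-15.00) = 2070.88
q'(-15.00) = -392.43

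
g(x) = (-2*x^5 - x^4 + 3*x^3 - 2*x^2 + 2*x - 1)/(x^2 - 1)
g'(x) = -2*x*(-2*x^5 - x^4 + 3*x^3 - 2*x^2 + 2*x - 1)/(x^2 - 1)^2 + (-10*x^4 - 4*x^3 + 9*x^2 - 4*x + 2)/(x^2 - 1) = (-6*x^6 - 2*x^5 + 13*x^4 + 4*x^3 - 11*x^2 + 6*x - 2)/(x^4 - 2*x^2 + 1)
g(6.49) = -584.97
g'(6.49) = -264.75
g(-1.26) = -15.09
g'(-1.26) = -57.68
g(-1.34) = -11.40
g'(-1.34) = -37.28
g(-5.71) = 330.36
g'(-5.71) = -183.35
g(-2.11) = 6.23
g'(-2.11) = -24.28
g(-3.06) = 40.31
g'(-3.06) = -49.86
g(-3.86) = 92.14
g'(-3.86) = -81.08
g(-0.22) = 1.65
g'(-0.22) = -4.27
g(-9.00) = 1364.61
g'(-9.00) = -467.05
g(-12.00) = 3296.72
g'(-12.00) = -839.03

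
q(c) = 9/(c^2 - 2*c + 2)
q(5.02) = 0.52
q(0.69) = 8.21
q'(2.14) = -3.88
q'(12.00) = -0.01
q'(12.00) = -0.01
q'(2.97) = -1.49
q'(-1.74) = 0.68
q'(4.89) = -0.27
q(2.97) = 1.84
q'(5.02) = -0.25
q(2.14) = 3.91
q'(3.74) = -0.68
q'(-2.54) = 0.35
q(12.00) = 0.07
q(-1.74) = 1.06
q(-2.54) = 0.67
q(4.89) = 0.56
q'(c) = 9*(2 - 2*c)/(c^2 - 2*c + 2)^2 = 18*(1 - c)/(c^2 - 2*c + 2)^2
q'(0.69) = 4.64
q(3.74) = 1.06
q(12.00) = 0.07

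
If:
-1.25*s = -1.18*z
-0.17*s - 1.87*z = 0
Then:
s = 0.00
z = 0.00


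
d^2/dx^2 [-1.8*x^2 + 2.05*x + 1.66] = -3.60000000000000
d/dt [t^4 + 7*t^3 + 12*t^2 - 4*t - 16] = 4*t^3 + 21*t^2 + 24*t - 4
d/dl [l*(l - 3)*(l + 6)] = 3*l^2 + 6*l - 18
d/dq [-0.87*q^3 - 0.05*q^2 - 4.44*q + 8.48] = -2.61*q^2 - 0.1*q - 4.44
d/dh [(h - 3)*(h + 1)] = 2*h - 2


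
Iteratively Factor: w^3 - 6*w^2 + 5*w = (w - 5)*(w^2 - w) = (w - 5)*(w - 1)*(w)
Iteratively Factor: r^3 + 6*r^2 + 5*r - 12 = (r + 4)*(r^2 + 2*r - 3) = (r + 3)*(r + 4)*(r - 1)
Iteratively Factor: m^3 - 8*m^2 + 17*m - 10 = (m - 1)*(m^2 - 7*m + 10) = (m - 5)*(m - 1)*(m - 2)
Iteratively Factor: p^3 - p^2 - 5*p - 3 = (p + 1)*(p^2 - 2*p - 3) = (p - 3)*(p + 1)*(p + 1)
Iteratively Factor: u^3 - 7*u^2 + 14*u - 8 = (u - 2)*(u^2 - 5*u + 4) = (u - 2)*(u - 1)*(u - 4)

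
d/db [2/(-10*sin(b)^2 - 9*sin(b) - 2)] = 2*(20*sin(b) + 9)*cos(b)/(10*sin(b)^2 + 9*sin(b) + 2)^2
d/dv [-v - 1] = -1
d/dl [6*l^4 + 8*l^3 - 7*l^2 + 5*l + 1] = 24*l^3 + 24*l^2 - 14*l + 5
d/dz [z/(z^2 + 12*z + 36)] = (6 - z)/(z^3 + 18*z^2 + 108*z + 216)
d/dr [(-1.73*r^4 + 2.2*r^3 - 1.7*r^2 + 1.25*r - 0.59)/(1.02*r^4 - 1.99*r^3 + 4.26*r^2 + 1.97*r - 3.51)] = (1.1987*r^6 - 11.2716*r^5 - 8.0603*r^4 + 40.3394*r^3 - 35.3623*r^2 + 16.9608*r - 3.2252)/(1.0404*r^8 - 4.0596*r^7 + 12.6505*r^6 - 12.936*r^5 + 3.1466*r^4 + 30.7542*r^3 - 26.0243*r^2 - 13.8294*r + 12.3201)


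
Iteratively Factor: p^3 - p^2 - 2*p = (p + 1)*(p^2 - 2*p) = p*(p + 1)*(p - 2)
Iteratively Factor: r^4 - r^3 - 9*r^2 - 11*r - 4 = (r + 1)*(r^3 - 2*r^2 - 7*r - 4) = (r - 4)*(r + 1)*(r^2 + 2*r + 1) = (r - 4)*(r + 1)^2*(r + 1)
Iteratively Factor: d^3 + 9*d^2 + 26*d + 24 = (d + 4)*(d^2 + 5*d + 6) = (d + 3)*(d + 4)*(d + 2)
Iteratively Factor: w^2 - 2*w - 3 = (w - 3)*(w + 1)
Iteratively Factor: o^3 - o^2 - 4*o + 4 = (o + 2)*(o^2 - 3*o + 2) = (o - 1)*(o + 2)*(o - 2)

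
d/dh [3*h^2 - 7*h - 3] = 6*h - 7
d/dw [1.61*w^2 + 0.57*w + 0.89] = 3.22*w + 0.57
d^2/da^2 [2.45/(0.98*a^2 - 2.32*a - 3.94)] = (4.70596*a^2 - 11.14064*a - 2.45*(1.96*a - 2.32)*(3.92*a - 4.64) - 18.91988)/(-0.98*a^2 + 2.32*a + 3.94)^3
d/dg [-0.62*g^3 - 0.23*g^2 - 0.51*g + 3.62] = -1.86*g^2 - 0.46*g - 0.51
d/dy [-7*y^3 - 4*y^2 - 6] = y*(-21*y - 8)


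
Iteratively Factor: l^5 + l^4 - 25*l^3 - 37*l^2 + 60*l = (l)*(l^4 + l^3 - 25*l^2 - 37*l + 60) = l*(l - 5)*(l^3 + 6*l^2 + 5*l - 12) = l*(l - 5)*(l + 3)*(l^2 + 3*l - 4) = l*(l - 5)*(l + 3)*(l + 4)*(l - 1)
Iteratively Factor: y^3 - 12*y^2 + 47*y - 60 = (y - 4)*(y^2 - 8*y + 15) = (y - 4)*(y - 3)*(y - 5)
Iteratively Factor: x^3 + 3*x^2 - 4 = (x + 2)*(x^2 + x - 2) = (x + 2)^2*(x - 1)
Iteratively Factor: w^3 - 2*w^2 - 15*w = (w)*(w^2 - 2*w - 15) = w*(w + 3)*(w - 5)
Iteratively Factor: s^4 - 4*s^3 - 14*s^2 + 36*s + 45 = (s - 5)*(s^3 + s^2 - 9*s - 9) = (s - 5)*(s + 1)*(s^2 - 9) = (s - 5)*(s + 1)*(s + 3)*(s - 3)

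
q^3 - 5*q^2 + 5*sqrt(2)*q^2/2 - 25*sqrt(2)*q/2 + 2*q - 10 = (q - 5)*(q + sqrt(2)/2)*(q + 2*sqrt(2))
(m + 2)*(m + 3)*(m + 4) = m^3 + 9*m^2 + 26*m + 24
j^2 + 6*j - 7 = (j - 1)*(j + 7)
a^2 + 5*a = a*(a + 5)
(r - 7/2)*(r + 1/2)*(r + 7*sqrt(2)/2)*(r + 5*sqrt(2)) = r^4 - 3*r^3 + 17*sqrt(2)*r^3/2 - 51*sqrt(2)*r^2/2 + 133*r^2/4 - 105*r - 119*sqrt(2)*r/8 - 245/4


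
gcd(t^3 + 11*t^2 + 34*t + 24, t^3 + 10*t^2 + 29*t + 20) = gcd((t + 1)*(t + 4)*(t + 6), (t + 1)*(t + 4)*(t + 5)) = t^2 + 5*t + 4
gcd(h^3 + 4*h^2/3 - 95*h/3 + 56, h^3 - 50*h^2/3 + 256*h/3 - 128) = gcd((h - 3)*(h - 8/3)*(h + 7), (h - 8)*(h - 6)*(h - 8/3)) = h - 8/3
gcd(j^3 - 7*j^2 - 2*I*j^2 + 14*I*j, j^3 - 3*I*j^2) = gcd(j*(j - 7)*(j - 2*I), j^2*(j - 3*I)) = j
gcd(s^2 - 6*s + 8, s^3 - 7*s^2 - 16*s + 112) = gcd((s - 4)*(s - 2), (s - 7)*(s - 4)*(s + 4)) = s - 4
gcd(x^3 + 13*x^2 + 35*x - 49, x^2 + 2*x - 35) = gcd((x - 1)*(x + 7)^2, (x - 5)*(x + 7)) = x + 7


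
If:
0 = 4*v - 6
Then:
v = 3/2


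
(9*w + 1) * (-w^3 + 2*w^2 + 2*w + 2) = -9*w^4 + 17*w^3 + 20*w^2 + 20*w + 2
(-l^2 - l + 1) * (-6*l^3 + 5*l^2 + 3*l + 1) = 6*l^5 + l^4 - 14*l^3 + l^2 + 2*l + 1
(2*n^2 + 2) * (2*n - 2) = 4*n^3 - 4*n^2 + 4*n - 4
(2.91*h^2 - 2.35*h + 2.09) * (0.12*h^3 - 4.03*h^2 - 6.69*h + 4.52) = 0.3492*h^5 - 12.0093*h^4 - 9.7466*h^3 + 20.452*h^2 - 24.6041*h + 9.4468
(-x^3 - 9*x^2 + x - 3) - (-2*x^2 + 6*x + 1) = -x^3 - 7*x^2 - 5*x - 4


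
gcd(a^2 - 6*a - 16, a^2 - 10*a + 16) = a - 8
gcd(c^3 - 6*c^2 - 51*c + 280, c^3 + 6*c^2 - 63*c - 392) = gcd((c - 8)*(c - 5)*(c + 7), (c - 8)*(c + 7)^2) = c^2 - c - 56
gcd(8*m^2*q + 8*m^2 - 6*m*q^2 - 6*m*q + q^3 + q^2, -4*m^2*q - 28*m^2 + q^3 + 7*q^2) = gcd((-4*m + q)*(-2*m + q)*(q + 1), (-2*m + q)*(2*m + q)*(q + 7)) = -2*m + q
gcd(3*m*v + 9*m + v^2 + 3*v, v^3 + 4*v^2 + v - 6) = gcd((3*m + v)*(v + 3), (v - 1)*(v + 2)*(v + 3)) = v + 3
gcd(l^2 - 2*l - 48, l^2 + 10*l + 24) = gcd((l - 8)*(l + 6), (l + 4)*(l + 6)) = l + 6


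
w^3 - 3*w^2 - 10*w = w*(w - 5)*(w + 2)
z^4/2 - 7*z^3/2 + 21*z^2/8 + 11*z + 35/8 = (z/2 + 1/4)*(z - 5)*(z - 7/2)*(z + 1)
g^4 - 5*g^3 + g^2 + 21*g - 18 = (g - 3)^2*(g - 1)*(g + 2)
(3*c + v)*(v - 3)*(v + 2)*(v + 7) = 3*c*v^3 + 18*c*v^2 - 39*c*v - 126*c + v^4 + 6*v^3 - 13*v^2 - 42*v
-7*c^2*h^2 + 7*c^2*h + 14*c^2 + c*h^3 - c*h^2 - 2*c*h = (-7*c + h)*(h - 2)*(c*h + c)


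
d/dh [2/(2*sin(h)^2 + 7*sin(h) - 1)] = -2*(4*sin(h) + 7)*cos(h)/(7*sin(h) - cos(2*h))^2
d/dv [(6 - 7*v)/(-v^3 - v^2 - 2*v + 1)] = (7*v^3 + 7*v^2 + 14*v - (7*v - 6)*(3*v^2 + 2*v + 2) - 7)/(v^3 + v^2 + 2*v - 1)^2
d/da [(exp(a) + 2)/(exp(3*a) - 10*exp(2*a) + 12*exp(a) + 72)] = -2*exp(a)/(exp(3*a) - 18*exp(2*a) + 108*exp(a) - 216)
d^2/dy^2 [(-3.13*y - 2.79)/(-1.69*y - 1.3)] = (2.183818 - 3.5527136788005e-15*y)/(1.69*y + 1.3)^3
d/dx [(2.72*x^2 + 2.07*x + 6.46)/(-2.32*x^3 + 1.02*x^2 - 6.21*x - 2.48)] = (6.3104*x^4 + 9.6048*x^3 + 25.959*x^2 - 26.6696*x + 34.983)/(5.3824*x^6 - 4.7328*x^5 + 29.8548*x^4 - 1.1612*x^3 + 33.5049*x^2 + 30.8016*x + 6.1504)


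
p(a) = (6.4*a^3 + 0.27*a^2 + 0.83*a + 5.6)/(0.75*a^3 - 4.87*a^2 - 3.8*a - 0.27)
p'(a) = (-2.25*a^2 + 9.74*a + 3.8)*(6.4*a^3 + 0.27*a^2 + 0.83*a + 5.6)/(0.75*a^3 - 4.87*a^2 - 3.8*a - 0.27)^2 + (19.2*a^2 + 0.54*a + 0.83)/(0.75*a^3 - 4.87*a^2 - 3.8*a - 0.27) = (1.77635683940025e-15*a^5 - 31.3705*a^4 - 49.885*a^3 - 14.7679*a^2 + 54.3982*a + 21.0559)/(0.5625*a^6 - 7.305*a^5 + 18.0169*a^4 + 36.607*a^3 + 17.0698*a^2 + 2.052*a + 0.0729)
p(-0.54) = 17.32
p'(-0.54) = -125.12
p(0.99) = -1.60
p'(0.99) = -0.28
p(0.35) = -2.86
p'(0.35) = 7.62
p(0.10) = -8.16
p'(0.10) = 53.98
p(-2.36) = 2.79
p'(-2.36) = -0.63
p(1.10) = -1.64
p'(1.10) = -0.56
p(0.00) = -20.74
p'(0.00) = 288.83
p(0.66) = -1.73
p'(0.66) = 1.38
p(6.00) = -38.55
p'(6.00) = -38.98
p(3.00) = -5.20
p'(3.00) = -3.09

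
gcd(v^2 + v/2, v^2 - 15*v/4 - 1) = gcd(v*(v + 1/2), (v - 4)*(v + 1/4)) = 1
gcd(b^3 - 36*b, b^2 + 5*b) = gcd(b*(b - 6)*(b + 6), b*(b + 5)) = b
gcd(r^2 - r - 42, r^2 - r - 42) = r^2 - r - 42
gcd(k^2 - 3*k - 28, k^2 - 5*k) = 1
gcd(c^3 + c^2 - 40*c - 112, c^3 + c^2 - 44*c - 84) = c - 7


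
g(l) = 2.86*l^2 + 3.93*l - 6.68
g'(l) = 5.72*l + 3.93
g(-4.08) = 24.89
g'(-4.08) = -19.41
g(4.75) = 76.52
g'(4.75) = 31.10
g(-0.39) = -7.78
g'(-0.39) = 1.70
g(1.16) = 1.73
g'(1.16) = 10.57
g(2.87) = 28.16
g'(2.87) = 20.35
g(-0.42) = -7.83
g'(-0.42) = 1.53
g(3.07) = 32.34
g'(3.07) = 21.49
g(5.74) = 110.11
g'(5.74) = 36.76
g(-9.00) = 189.61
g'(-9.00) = -47.55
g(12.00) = 452.32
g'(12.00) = 72.57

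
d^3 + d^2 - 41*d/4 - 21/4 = (d - 3)*(d + 1/2)*(d + 7/2)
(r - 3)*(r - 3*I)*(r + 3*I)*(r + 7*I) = r^4 - 3*r^3 + 7*I*r^3 + 9*r^2 - 21*I*r^2 - 27*r + 63*I*r - 189*I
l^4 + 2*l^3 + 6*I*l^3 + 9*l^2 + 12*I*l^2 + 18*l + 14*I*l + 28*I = (l + 2)*(l - 2*I)*(l + I)*(l + 7*I)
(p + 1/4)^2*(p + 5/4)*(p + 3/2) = p^4 + 13*p^3/4 + 53*p^2/16 + 71*p/64 + 15/128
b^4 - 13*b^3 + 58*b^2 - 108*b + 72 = (b - 6)*(b - 3)*(b - 2)^2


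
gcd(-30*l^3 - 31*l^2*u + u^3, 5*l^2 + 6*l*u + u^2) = 5*l^2 + 6*l*u + u^2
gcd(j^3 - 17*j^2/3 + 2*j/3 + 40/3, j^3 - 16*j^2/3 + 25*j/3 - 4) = 1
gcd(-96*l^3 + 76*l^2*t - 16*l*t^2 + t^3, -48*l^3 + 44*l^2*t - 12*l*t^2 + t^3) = 12*l^2 - 8*l*t + t^2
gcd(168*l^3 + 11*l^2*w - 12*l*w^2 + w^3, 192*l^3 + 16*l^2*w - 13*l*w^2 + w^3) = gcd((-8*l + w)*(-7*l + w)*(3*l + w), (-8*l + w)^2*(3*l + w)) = -24*l^2 - 5*l*w + w^2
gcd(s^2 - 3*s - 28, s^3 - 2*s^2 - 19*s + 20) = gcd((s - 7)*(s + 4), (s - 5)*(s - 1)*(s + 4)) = s + 4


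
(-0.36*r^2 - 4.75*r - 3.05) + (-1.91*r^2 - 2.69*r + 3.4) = -2.27*r^2 - 7.44*r + 0.35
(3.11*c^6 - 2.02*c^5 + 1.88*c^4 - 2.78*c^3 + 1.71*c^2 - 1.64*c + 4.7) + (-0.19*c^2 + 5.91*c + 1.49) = 3.11*c^6 - 2.02*c^5 + 1.88*c^4 - 2.78*c^3 + 1.52*c^2 + 4.27*c + 6.19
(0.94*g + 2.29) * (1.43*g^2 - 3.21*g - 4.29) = 1.3442*g^3 + 0.2573*g^2 - 11.3835*g - 9.8241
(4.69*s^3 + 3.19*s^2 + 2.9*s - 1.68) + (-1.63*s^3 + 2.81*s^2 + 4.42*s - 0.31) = 3.06*s^3 + 6.0*s^2 + 7.32*s - 1.99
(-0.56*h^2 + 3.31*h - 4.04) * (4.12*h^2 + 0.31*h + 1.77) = -2.3072*h^4 + 13.4636*h^3 - 16.6099*h^2 + 4.6063*h - 7.1508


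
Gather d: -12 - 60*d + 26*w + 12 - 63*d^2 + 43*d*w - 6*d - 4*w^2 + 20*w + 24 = -63*d^2 + d*(43*w - 66) - 4*w^2 + 46*w + 24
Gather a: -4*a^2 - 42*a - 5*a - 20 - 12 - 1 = -4*a^2 - 47*a - 33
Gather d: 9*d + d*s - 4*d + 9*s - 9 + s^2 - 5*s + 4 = d*(s + 5) + s^2 + 4*s - 5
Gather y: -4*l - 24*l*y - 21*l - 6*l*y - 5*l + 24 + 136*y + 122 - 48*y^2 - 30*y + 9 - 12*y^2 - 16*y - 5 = -30*l - 60*y^2 + y*(90 - 30*l) + 150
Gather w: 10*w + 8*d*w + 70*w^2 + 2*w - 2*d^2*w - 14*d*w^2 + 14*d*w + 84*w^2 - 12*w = w^2*(154 - 14*d) + w*(-2*d^2 + 22*d)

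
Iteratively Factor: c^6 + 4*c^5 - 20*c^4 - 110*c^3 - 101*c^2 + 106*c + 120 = (c - 1)*(c^5 + 5*c^4 - 15*c^3 - 125*c^2 - 226*c - 120) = (c - 1)*(c + 3)*(c^4 + 2*c^3 - 21*c^2 - 62*c - 40) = (c - 5)*(c - 1)*(c + 3)*(c^3 + 7*c^2 + 14*c + 8) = (c - 5)*(c - 1)*(c + 3)*(c + 4)*(c^2 + 3*c + 2) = (c - 5)*(c - 1)*(c + 2)*(c + 3)*(c + 4)*(c + 1)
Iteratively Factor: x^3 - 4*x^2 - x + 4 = (x + 1)*(x^2 - 5*x + 4) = (x - 4)*(x + 1)*(x - 1)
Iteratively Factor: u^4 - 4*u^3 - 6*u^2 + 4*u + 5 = (u - 5)*(u^3 + u^2 - u - 1) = (u - 5)*(u + 1)*(u^2 - 1) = (u - 5)*(u - 1)*(u + 1)*(u + 1)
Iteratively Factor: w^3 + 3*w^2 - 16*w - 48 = (w + 3)*(w^2 - 16) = (w - 4)*(w + 3)*(w + 4)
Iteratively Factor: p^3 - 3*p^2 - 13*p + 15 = (p + 3)*(p^2 - 6*p + 5) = (p - 1)*(p + 3)*(p - 5)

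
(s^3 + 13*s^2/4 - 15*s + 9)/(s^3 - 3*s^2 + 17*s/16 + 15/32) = 8*(s^2 + 4*s - 12)/(8*s^2 - 18*s - 5)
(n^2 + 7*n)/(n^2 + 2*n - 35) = n/(n - 5)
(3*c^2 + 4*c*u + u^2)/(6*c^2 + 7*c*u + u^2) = (3*c + u)/(6*c + u)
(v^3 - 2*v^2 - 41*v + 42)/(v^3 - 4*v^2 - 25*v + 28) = (v + 6)/(v + 4)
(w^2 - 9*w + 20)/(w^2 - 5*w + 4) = (w - 5)/(w - 1)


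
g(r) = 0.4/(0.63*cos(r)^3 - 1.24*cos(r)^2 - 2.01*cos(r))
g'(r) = 0.4*(1.89*sin(r)*cos(r)^2 - 2.48*sin(r)*cos(r) - 2.01*sin(r))/(0.63*cos(r)^3 - 1.24*cos(r)^2 - 2.01*cos(r))^2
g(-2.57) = 0.91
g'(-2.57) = -1.59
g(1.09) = -0.35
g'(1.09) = -0.76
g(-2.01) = 0.69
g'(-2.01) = 0.66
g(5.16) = -0.38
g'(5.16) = 0.89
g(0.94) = -0.27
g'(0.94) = -0.41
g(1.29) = -0.63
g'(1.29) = -2.40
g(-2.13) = 0.64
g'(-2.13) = 0.14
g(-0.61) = -0.19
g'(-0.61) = 0.14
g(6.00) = -0.16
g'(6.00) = 0.05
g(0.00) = -0.15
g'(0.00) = 0.00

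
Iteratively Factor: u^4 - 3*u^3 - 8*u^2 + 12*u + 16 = (u - 2)*(u^3 - u^2 - 10*u - 8) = (u - 2)*(u + 1)*(u^2 - 2*u - 8) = (u - 2)*(u + 1)*(u + 2)*(u - 4)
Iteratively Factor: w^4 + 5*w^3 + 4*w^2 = (w)*(w^3 + 5*w^2 + 4*w) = w*(w + 1)*(w^2 + 4*w) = w*(w + 1)*(w + 4)*(w)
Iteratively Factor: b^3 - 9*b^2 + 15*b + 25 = (b - 5)*(b^2 - 4*b - 5) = (b - 5)*(b + 1)*(b - 5)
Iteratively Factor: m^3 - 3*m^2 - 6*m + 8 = (m + 2)*(m^2 - 5*m + 4) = (m - 1)*(m + 2)*(m - 4)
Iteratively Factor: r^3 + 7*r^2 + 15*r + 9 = (r + 3)*(r^2 + 4*r + 3) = (r + 3)^2*(r + 1)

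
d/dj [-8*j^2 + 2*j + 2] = 2 - 16*j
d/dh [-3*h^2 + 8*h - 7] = 8 - 6*h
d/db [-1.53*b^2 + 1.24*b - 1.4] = 1.24 - 3.06*b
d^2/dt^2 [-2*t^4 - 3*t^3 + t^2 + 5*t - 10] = -24*t^2 - 18*t + 2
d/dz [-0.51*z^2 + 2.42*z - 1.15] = 2.42 - 1.02*z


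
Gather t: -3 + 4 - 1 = 0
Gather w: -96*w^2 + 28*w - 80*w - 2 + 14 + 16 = -96*w^2 - 52*w + 28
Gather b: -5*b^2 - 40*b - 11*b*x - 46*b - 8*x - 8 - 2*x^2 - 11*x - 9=-5*b^2 + b*(-11*x - 86) - 2*x^2 - 19*x - 17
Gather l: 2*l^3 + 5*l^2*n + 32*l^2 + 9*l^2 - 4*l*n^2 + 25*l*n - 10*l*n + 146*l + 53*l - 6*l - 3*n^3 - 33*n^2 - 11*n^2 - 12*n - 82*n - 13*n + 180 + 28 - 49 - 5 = 2*l^3 + l^2*(5*n + 41) + l*(-4*n^2 + 15*n + 193) - 3*n^3 - 44*n^2 - 107*n + 154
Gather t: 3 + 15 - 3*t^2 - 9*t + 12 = -3*t^2 - 9*t + 30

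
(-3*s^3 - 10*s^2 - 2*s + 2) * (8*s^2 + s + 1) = -24*s^5 - 83*s^4 - 29*s^3 + 4*s^2 + 2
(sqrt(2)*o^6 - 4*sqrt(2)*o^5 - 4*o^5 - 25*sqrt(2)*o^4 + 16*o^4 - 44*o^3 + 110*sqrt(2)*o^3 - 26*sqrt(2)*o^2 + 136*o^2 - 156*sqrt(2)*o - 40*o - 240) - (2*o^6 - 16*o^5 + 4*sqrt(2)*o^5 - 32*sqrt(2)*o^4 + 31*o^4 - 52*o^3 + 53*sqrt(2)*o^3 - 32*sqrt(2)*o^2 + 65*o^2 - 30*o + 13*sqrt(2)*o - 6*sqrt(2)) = -2*o^6 + sqrt(2)*o^6 - 8*sqrt(2)*o^5 + 12*o^5 - 15*o^4 + 7*sqrt(2)*o^4 + 8*o^3 + 57*sqrt(2)*o^3 + 6*sqrt(2)*o^2 + 71*o^2 - 169*sqrt(2)*o - 10*o - 240 + 6*sqrt(2)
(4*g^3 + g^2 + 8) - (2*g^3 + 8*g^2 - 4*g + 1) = 2*g^3 - 7*g^2 + 4*g + 7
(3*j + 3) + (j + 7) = 4*j + 10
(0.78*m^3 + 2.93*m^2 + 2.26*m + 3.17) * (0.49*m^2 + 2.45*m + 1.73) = 0.3822*m^5 + 3.3467*m^4 + 9.6353*m^3 + 12.1592*m^2 + 11.6763*m + 5.4841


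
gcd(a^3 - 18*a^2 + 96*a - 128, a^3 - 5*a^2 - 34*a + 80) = a^2 - 10*a + 16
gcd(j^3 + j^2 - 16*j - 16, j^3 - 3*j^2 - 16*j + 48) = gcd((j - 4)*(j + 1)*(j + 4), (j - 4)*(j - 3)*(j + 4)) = j^2 - 16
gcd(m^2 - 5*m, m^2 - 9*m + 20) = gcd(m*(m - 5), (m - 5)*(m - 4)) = m - 5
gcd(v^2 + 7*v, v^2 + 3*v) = v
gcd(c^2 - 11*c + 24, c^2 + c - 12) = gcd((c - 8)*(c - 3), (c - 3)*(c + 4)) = c - 3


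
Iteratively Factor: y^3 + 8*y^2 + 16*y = (y)*(y^2 + 8*y + 16) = y*(y + 4)*(y + 4)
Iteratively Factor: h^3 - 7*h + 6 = (h - 2)*(h^2 + 2*h - 3) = (h - 2)*(h + 3)*(h - 1)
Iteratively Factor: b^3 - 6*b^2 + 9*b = (b - 3)*(b^2 - 3*b) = (b - 3)^2*(b)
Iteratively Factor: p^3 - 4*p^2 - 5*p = (p)*(p^2 - 4*p - 5) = p*(p - 5)*(p + 1)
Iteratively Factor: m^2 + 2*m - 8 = (m + 4)*(m - 2)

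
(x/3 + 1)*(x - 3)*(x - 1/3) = x^3/3 - x^2/9 - 3*x + 1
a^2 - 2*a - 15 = (a - 5)*(a + 3)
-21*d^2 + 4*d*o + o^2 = (-3*d + o)*(7*d + o)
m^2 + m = m*(m + 1)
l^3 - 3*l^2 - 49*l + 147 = (l - 7)*(l - 3)*(l + 7)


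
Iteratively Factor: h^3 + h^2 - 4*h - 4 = (h + 1)*(h^2 - 4) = (h - 2)*(h + 1)*(h + 2)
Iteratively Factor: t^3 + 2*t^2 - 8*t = (t - 2)*(t^2 + 4*t) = (t - 2)*(t + 4)*(t)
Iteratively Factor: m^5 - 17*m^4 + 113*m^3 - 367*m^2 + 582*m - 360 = (m - 2)*(m^4 - 15*m^3 + 83*m^2 - 201*m + 180) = (m - 5)*(m - 2)*(m^3 - 10*m^2 + 33*m - 36) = (m - 5)*(m - 3)*(m - 2)*(m^2 - 7*m + 12) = (m - 5)*(m - 3)^2*(m - 2)*(m - 4)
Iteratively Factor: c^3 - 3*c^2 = (c)*(c^2 - 3*c) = c*(c - 3)*(c)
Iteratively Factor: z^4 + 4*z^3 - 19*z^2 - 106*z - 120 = (z + 3)*(z^3 + z^2 - 22*z - 40) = (z - 5)*(z + 3)*(z^2 + 6*z + 8) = (z - 5)*(z + 2)*(z + 3)*(z + 4)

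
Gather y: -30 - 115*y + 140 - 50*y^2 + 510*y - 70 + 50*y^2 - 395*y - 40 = 0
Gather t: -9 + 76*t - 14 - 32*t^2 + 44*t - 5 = -32*t^2 + 120*t - 28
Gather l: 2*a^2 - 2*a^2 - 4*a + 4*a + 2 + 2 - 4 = 0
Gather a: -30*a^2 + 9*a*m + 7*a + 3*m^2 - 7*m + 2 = -30*a^2 + a*(9*m + 7) + 3*m^2 - 7*m + 2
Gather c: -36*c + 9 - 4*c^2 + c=-4*c^2 - 35*c + 9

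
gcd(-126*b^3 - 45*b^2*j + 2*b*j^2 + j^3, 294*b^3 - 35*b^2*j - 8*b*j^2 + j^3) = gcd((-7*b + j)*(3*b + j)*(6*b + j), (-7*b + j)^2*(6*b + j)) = 42*b^2 + b*j - j^2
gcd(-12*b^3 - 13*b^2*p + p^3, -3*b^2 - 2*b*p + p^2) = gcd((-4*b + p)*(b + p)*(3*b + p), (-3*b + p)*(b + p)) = b + p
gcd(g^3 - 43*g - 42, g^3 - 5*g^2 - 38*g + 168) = g^2 - g - 42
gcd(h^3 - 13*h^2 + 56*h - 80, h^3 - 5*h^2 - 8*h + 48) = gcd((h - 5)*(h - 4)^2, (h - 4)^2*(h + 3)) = h^2 - 8*h + 16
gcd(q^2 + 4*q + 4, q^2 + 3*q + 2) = q + 2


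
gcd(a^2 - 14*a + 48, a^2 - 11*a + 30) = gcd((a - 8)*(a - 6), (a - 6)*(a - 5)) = a - 6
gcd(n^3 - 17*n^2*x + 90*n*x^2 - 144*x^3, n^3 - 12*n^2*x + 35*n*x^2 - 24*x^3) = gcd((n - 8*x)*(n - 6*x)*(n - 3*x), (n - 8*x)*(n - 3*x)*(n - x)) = n^2 - 11*n*x + 24*x^2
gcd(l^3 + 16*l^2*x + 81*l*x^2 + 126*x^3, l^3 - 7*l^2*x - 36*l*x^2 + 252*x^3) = l + 6*x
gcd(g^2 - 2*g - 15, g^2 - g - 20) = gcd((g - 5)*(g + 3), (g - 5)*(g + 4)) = g - 5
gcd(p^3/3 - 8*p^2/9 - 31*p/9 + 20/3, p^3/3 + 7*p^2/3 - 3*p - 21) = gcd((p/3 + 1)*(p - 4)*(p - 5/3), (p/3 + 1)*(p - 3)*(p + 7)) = p + 3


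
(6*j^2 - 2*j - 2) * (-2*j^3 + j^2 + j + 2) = -12*j^5 + 10*j^4 + 8*j^3 + 8*j^2 - 6*j - 4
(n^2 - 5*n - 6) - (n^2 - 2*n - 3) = -3*n - 3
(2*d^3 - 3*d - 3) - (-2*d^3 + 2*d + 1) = 4*d^3 - 5*d - 4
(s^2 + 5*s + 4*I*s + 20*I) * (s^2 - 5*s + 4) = s^4 + 4*I*s^3 - 21*s^2 + 20*s - 84*I*s + 80*I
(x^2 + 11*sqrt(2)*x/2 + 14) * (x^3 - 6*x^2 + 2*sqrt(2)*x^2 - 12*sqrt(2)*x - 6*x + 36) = x^5 - 6*x^4 + 15*sqrt(2)*x^4/2 - 45*sqrt(2)*x^3 + 30*x^3 - 180*x^2 - 5*sqrt(2)*x^2 - 84*x + 30*sqrt(2)*x + 504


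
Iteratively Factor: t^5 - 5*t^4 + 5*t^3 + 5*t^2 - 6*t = (t)*(t^4 - 5*t^3 + 5*t^2 + 5*t - 6) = t*(t + 1)*(t^3 - 6*t^2 + 11*t - 6) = t*(t - 3)*(t + 1)*(t^2 - 3*t + 2) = t*(t - 3)*(t - 2)*(t + 1)*(t - 1)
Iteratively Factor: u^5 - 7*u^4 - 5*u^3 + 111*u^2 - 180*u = (u - 5)*(u^4 - 2*u^3 - 15*u^2 + 36*u) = (u - 5)*(u - 3)*(u^3 + u^2 - 12*u) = (u - 5)*(u - 3)^2*(u^2 + 4*u) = (u - 5)*(u - 3)^2*(u + 4)*(u)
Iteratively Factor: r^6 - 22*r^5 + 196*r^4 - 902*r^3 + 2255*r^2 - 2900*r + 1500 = (r - 5)*(r^5 - 17*r^4 + 111*r^3 - 347*r^2 + 520*r - 300) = (r - 5)*(r - 3)*(r^4 - 14*r^3 + 69*r^2 - 140*r + 100) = (r - 5)*(r - 3)*(r - 2)*(r^3 - 12*r^2 + 45*r - 50) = (r - 5)*(r - 3)*(r - 2)^2*(r^2 - 10*r + 25) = (r - 5)^2*(r - 3)*(r - 2)^2*(r - 5)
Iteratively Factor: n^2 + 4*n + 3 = (n + 1)*(n + 3)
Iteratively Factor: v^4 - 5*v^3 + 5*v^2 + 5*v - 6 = (v + 1)*(v^3 - 6*v^2 + 11*v - 6) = (v - 1)*(v + 1)*(v^2 - 5*v + 6) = (v - 2)*(v - 1)*(v + 1)*(v - 3)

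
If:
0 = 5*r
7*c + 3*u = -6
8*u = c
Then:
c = -48/59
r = 0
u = -6/59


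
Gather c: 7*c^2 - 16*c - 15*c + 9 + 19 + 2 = 7*c^2 - 31*c + 30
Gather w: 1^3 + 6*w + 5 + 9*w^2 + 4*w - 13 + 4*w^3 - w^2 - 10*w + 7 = 4*w^3 + 8*w^2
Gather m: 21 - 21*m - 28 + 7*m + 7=-14*m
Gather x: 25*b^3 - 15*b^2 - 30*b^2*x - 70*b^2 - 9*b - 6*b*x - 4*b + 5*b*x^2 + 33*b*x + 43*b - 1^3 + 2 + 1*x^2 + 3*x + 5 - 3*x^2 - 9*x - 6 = 25*b^3 - 85*b^2 + 30*b + x^2*(5*b - 2) + x*(-30*b^2 + 27*b - 6)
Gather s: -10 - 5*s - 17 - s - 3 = -6*s - 30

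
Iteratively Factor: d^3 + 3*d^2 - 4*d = (d - 1)*(d^2 + 4*d) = d*(d - 1)*(d + 4)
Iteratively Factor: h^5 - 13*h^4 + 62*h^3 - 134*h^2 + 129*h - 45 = (h - 3)*(h^4 - 10*h^3 + 32*h^2 - 38*h + 15) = (h - 3)*(h - 1)*(h^3 - 9*h^2 + 23*h - 15) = (h - 3)*(h - 1)^2*(h^2 - 8*h + 15) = (h - 3)^2*(h - 1)^2*(h - 5)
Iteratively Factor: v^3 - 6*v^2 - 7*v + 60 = (v - 4)*(v^2 - 2*v - 15) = (v - 4)*(v + 3)*(v - 5)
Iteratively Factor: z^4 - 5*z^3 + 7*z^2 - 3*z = (z - 1)*(z^3 - 4*z^2 + 3*z) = (z - 1)^2*(z^2 - 3*z) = (z - 3)*(z - 1)^2*(z)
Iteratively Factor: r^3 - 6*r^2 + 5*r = (r - 5)*(r^2 - r) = r*(r - 5)*(r - 1)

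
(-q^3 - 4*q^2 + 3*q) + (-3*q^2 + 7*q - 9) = -q^3 - 7*q^2 + 10*q - 9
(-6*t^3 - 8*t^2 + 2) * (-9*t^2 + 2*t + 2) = 54*t^5 + 60*t^4 - 28*t^3 - 34*t^2 + 4*t + 4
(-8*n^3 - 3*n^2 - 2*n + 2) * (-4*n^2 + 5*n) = 32*n^5 - 28*n^4 - 7*n^3 - 18*n^2 + 10*n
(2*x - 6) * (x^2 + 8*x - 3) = 2*x^3 + 10*x^2 - 54*x + 18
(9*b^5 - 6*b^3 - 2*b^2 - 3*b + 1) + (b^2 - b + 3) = 9*b^5 - 6*b^3 - b^2 - 4*b + 4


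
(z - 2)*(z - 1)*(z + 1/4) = z^3 - 11*z^2/4 + 5*z/4 + 1/2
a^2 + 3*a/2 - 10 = (a - 5/2)*(a + 4)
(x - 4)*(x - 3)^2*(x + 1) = x^4 - 9*x^3 + 23*x^2 - 3*x - 36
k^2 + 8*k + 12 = (k + 2)*(k + 6)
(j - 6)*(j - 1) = j^2 - 7*j + 6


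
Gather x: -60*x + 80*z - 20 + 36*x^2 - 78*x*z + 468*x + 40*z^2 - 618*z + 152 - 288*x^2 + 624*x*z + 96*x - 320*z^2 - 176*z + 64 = -252*x^2 + x*(546*z + 504) - 280*z^2 - 714*z + 196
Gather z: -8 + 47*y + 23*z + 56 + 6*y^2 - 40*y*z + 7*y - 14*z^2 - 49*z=6*y^2 + 54*y - 14*z^2 + z*(-40*y - 26) + 48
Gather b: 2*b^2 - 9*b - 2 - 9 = 2*b^2 - 9*b - 11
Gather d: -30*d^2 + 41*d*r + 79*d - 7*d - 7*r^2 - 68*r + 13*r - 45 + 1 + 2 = -30*d^2 + d*(41*r + 72) - 7*r^2 - 55*r - 42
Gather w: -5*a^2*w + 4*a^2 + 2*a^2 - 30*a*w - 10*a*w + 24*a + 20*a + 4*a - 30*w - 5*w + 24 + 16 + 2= 6*a^2 + 48*a + w*(-5*a^2 - 40*a - 35) + 42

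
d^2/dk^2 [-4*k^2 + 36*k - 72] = -8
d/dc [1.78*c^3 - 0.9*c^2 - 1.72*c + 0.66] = 5.34*c^2 - 1.8*c - 1.72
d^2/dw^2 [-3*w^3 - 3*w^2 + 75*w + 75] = -18*w - 6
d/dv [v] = 1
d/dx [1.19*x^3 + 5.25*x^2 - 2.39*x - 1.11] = 3.57*x^2 + 10.5*x - 2.39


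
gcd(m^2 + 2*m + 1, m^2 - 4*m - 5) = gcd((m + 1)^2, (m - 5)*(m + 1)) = m + 1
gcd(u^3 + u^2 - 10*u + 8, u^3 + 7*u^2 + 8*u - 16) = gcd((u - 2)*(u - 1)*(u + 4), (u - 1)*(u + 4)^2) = u^2 + 3*u - 4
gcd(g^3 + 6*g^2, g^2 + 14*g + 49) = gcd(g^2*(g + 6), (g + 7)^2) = 1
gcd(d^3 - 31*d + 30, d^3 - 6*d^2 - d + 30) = d - 5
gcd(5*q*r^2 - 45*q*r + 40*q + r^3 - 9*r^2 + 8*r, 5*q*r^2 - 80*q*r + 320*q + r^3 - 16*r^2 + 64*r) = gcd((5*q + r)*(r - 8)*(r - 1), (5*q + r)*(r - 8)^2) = 5*q*r - 40*q + r^2 - 8*r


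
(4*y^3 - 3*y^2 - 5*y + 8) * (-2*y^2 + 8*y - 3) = -8*y^5 + 38*y^4 - 26*y^3 - 47*y^2 + 79*y - 24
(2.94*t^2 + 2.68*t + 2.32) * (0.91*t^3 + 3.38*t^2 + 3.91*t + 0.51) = 2.6754*t^5 + 12.376*t^4 + 22.665*t^3 + 19.8198*t^2 + 10.438*t + 1.1832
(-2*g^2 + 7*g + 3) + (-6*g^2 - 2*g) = -8*g^2 + 5*g + 3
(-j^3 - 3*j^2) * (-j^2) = j^5 + 3*j^4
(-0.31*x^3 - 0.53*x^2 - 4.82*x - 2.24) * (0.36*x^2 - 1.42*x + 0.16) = -0.1116*x^5 + 0.2494*x^4 - 1.0322*x^3 + 5.9532*x^2 + 2.4096*x - 0.3584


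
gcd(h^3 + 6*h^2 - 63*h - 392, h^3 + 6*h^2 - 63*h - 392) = h^3 + 6*h^2 - 63*h - 392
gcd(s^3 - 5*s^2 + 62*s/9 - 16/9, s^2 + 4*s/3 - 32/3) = s - 8/3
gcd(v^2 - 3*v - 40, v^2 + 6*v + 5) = v + 5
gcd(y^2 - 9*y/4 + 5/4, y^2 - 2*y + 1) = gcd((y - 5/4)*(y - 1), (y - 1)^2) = y - 1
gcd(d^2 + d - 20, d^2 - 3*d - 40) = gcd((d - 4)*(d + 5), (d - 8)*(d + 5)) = d + 5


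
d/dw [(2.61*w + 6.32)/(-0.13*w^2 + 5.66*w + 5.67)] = (0.3393*w^2 + 1.6432*w - 20.9725)/(0.0169*w^4 - 1.4716*w^3 + 30.5614*w^2 + 64.1844*w + 32.1489)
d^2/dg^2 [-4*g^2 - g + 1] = -8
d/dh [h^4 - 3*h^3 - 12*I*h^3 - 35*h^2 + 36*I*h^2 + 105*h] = 4*h^3 + h^2*(-9 - 36*I) + h*(-70 + 72*I) + 105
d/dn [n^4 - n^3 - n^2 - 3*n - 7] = 4*n^3 - 3*n^2 - 2*n - 3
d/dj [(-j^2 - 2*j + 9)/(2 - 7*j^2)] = 2*(-7*j^2 + 61*j - 2)/(49*j^4 - 28*j^2 + 4)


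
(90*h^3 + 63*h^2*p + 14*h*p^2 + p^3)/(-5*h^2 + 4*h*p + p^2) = (18*h^2 + 9*h*p + p^2)/(-h + p)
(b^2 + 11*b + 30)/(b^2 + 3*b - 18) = (b + 5)/(b - 3)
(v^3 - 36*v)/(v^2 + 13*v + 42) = v*(v - 6)/(v + 7)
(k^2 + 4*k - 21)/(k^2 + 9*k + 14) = (k - 3)/(k + 2)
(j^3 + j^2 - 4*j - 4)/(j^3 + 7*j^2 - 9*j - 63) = (j^3 + j^2 - 4*j - 4)/(j^3 + 7*j^2 - 9*j - 63)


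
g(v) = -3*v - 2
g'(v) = -3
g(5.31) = -17.93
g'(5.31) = -3.00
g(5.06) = -17.18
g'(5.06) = -3.00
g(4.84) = -16.52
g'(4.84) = -3.00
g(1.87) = -7.61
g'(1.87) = -3.00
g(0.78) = -4.34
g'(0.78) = -3.00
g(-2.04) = 4.12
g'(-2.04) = -3.00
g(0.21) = -2.63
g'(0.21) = -3.00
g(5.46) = -18.38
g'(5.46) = -3.00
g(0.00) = -2.00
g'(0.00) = -3.00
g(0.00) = -2.00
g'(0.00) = -3.00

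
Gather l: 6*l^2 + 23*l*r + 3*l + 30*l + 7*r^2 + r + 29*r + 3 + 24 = 6*l^2 + l*(23*r + 33) + 7*r^2 + 30*r + 27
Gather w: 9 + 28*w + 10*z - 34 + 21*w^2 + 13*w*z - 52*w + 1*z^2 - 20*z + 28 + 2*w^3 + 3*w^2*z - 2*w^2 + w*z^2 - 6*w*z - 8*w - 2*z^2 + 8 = 2*w^3 + w^2*(3*z + 19) + w*(z^2 + 7*z - 32) - z^2 - 10*z + 11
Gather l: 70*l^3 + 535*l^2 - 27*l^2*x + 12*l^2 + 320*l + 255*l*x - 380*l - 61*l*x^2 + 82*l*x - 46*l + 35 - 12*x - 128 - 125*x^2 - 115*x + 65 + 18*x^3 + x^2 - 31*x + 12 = 70*l^3 + l^2*(547 - 27*x) + l*(-61*x^2 + 337*x - 106) + 18*x^3 - 124*x^2 - 158*x - 16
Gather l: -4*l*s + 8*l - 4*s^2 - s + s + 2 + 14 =l*(8 - 4*s) - 4*s^2 + 16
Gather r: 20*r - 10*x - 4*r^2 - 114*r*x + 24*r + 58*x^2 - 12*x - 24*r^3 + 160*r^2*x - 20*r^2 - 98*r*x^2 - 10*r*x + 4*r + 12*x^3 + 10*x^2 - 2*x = -24*r^3 + r^2*(160*x - 24) + r*(-98*x^2 - 124*x + 48) + 12*x^3 + 68*x^2 - 24*x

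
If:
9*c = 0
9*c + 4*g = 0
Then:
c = 0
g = 0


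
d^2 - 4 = (d - 2)*(d + 2)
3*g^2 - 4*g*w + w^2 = (-3*g + w)*(-g + w)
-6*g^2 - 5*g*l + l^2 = (-6*g + l)*(g + l)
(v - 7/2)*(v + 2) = v^2 - 3*v/2 - 7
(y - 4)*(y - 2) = y^2 - 6*y + 8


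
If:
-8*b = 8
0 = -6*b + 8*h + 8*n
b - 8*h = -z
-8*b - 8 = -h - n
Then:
No Solution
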